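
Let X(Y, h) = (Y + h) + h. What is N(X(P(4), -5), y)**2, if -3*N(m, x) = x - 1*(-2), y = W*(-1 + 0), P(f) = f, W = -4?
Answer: 4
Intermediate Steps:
X(Y, h) = Y + 2*h
y = 4 (y = -4*(-1 + 0) = -4*(-1) = 4)
N(m, x) = -2/3 - x/3 (N(m, x) = -(x - 1*(-2))/3 = -(x + 2)/3 = -(2 + x)/3 = -2/3 - x/3)
N(X(P(4), -5), y)**2 = (-2/3 - 1/3*4)**2 = (-2/3 - 4/3)**2 = (-2)**2 = 4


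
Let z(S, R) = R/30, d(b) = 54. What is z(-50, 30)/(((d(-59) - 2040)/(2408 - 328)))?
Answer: -1040/993 ≈ -1.0473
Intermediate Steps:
z(S, R) = R/30 (z(S, R) = R*(1/30) = R/30)
z(-50, 30)/(((d(-59) - 2040)/(2408 - 328))) = ((1/30)*30)/(((54 - 2040)/(2408 - 328))) = 1/(-1986/2080) = 1/(-1986*1/2080) = 1/(-993/1040) = 1*(-1040/993) = -1040/993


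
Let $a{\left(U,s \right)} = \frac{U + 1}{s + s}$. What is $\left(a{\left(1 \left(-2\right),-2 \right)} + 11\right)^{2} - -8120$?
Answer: $\frac{131945}{16} \approx 8246.6$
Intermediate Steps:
$a{\left(U,s \right)} = \frac{1 + U}{2 s}$
$\left(a{\left(1 \left(-2\right),-2 \right)} + 11\right)^{2} - -8120 = \left(\frac{1 + 1 \left(-2\right)}{2 \left(-2\right)} + 11\right)^{2} - -8120 = \left(\frac{1}{2} \left(- \frac{1}{2}\right) \left(1 - 2\right) + 11\right)^{2} + 8120 = \left(\frac{1}{2} \left(- \frac{1}{2}\right) \left(-1\right) + 11\right)^{2} + 8120 = \left(\frac{1}{4} + 11\right)^{2} + 8120 = \left(\frac{45}{4}\right)^{2} + 8120 = \frac{2025}{16} + 8120 = \frac{131945}{16}$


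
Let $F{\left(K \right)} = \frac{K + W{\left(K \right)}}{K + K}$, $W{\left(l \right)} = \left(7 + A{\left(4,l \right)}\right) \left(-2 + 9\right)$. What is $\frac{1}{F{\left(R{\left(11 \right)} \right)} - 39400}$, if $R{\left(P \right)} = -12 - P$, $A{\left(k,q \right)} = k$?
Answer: $- \frac{23}{906227} \approx -2.538 \cdot 10^{-5}$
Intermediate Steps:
$W{\left(l \right)} = 77$ ($W{\left(l \right)} = \left(7 + 4\right) \left(-2 + 9\right) = 11 \cdot 7 = 77$)
$F{\left(K \right)} = \frac{77 + K}{2 K}$ ($F{\left(K \right)} = \frac{K + 77}{K + K} = \frac{77 + K}{2 K}$)
$\frac{1}{F{\left(R{\left(11 \right)} \right)} - 39400} = \frac{1}{\frac{77 - 23}{2 \left(-12 - 11\right)} - 39400} = \frac{1}{\frac{77 - 23}{2 \left(-23\right)} - 39400} = \frac{1}{\frac{1}{2} \left(- \frac{1}{23}\right) 54 - 39400} = \frac{1}{- \frac{27}{23} - 39400} = \frac{1}{- \frac{906227}{23}} = - \frac{23}{906227}$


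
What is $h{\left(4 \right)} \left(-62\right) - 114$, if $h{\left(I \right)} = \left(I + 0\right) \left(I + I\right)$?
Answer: $-2098$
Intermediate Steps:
$h{\left(I \right)} = 2 I^{2}$ ($h{\left(I \right)} = I 2 I = 2 I^{2}$)
$h{\left(4 \right)} \left(-62\right) - 114 = 2 \cdot 4^{2} \left(-62\right) - 114 = 2 \cdot 16 \left(-62\right) - 114 = 32 \left(-62\right) - 114 = -1984 - 114 = -2098$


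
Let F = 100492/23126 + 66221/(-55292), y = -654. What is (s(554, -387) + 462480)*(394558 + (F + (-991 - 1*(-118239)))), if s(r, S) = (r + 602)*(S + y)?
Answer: -60610776934250419965/159835349 ≈ -3.7921e+11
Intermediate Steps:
s(r, S) = (-654 + S)*(602 + r) (s(r, S) = (r + 602)*(S - 654) = (602 + r)*(-654 + S) = (-654 + S)*(602 + r))
F = 2012488409/639341396 (F = 100492*(1/23126) + 66221*(-1/55292) = 50246/11563 - 66221/55292 = 2012488409/639341396 ≈ 3.1478)
(s(554, -387) + 462480)*(394558 + (F + (-991 - 1*(-118239)))) = ((-393708 - 654*554 + 602*(-387) - 387*554) + 462480)*(394558 + (2012488409/639341396 + (-991 - 1*(-118239)))) = ((-393708 - 362316 - 232974 - 214398) + 462480)*(394558 + (2012488409/639341396 + (-991 + 118239))) = (-1203396 + 462480)*(394558 + (2012488409/639341396 + 117248)) = -740916*(394558 + 74963512486617/639341396) = -740916*327220775009585/639341396 = -60610776934250419965/159835349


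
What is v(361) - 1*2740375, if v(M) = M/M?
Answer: -2740374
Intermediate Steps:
v(M) = 1
v(361) - 1*2740375 = 1 - 1*2740375 = 1 - 2740375 = -2740374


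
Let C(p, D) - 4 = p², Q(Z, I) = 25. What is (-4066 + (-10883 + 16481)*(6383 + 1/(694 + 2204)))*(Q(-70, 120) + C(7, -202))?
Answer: 448671846402/161 ≈ 2.7868e+9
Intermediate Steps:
C(p, D) = 4 + p²
(-4066 + (-10883 + 16481)*(6383 + 1/(694 + 2204)))*(Q(-70, 120) + C(7, -202)) = (-4066 + (-10883 + 16481)*(6383 + 1/(694 + 2204)))*(25 + (4 + 7²)) = (-4066 + 5598*(6383 + 1/2898))*(25 + (4 + 49)) = (-4066 + 5598*(6383 + 1/2898))*(25 + 53) = (-4066 + 5598*(18497935/2898))*78 = (-4066 + 5752857785/161)*78 = (5752203159/161)*78 = 448671846402/161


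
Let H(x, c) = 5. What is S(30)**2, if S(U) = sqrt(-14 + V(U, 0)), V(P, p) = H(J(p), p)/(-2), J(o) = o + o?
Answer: -33/2 ≈ -16.500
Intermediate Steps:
J(o) = 2*o
V(P, p) = -5/2 (V(P, p) = 5/(-2) = 5*(-1/2) = -5/2)
S(U) = I*sqrt(66)/2 (S(U) = sqrt(-14 - 5/2) = sqrt(-33/2) = I*sqrt(66)/2)
S(30)**2 = (I*sqrt(66)/2)**2 = -33/2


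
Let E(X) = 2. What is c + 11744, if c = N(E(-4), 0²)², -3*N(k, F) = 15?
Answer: 11769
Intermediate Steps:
N(k, F) = -5 (N(k, F) = -⅓*15 = -5)
c = 25 (c = (-5)² = 25)
c + 11744 = 25 + 11744 = 11769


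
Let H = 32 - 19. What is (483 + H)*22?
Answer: 10912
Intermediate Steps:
H = 13
(483 + H)*22 = (483 + 13)*22 = 496*22 = 10912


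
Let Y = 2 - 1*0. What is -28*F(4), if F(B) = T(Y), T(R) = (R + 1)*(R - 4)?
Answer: 168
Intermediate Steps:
Y = 2 (Y = 2 + 0 = 2)
T(R) = (1 + R)*(-4 + R)
F(B) = -6 (F(B) = -4 + 2² - 3*2 = -4 + 4 - 6 = -6)
-28*F(4) = -28*(-6) = 168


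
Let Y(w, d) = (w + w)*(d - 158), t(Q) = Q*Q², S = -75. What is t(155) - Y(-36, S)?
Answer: 3707099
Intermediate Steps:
t(Q) = Q³
Y(w, d) = 2*w*(-158 + d) (Y(w, d) = (2*w)*(-158 + d) = 2*w*(-158 + d))
t(155) - Y(-36, S) = 155³ - 2*(-36)*(-158 - 75) = 3723875 - 2*(-36)*(-233) = 3723875 - 1*16776 = 3723875 - 16776 = 3707099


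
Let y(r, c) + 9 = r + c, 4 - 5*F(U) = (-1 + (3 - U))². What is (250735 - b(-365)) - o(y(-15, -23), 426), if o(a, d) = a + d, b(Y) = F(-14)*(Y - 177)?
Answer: 1115196/5 ≈ 2.2304e+5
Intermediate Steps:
F(U) = ⅘ - (2 - U)²/5 (F(U) = ⅘ - (-1 + (3 - U))²/5 = ⅘ - (2 - U)²/5)
b(Y) = 44604/5 - 252*Y/5 (b(Y) = ((⅕)*(-14)*(4 - 1*(-14)))*(Y - 177) = ((⅕)*(-14)*(4 + 14))*(-177 + Y) = ((⅕)*(-14)*18)*(-177 + Y) = -252*(-177 + Y)/5 = 44604/5 - 252*Y/5)
y(r, c) = -9 + c + r (y(r, c) = -9 + (r + c) = -9 + (c + r) = -9 + c + r)
(250735 - b(-365)) - o(y(-15, -23), 426) = (250735 - (44604/5 - 252/5*(-365))) - ((-9 - 23 - 15) + 426) = (250735 - (44604/5 + 18396)) - (-47 + 426) = (250735 - 1*136584/5) - 1*379 = (250735 - 136584/5) - 379 = 1117091/5 - 379 = 1115196/5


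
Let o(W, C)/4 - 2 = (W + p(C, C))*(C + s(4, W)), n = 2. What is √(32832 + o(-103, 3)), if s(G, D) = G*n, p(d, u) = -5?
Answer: 2*√7022 ≈ 167.59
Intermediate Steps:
s(G, D) = 2*G (s(G, D) = G*2 = 2*G)
o(W, C) = 8 + 4*(-5 + W)*(8 + C) (o(W, C) = 8 + 4*((W - 5)*(C + 2*4)) = 8 + 4*((-5 + W)*(C + 8)) = 8 + 4*((-5 + W)*(8 + C)) = 8 + 4*(-5 + W)*(8 + C))
√(32832 + o(-103, 3)) = √(32832 + (-152 - 20*3 + 32*(-103) + 4*3*(-103))) = √(32832 + (-152 - 60 - 3296 - 1236)) = √(32832 - 4744) = √28088 = 2*√7022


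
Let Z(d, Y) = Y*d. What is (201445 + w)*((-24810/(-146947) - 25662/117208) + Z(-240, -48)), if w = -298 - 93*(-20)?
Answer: 1374618925397151/587788 ≈ 2.3386e+9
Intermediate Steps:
w = 1562 (w = -298 + 1860 = 1562)
(201445 + w)*((-24810/(-146947) - 25662/117208) + Z(-240, -48)) = (201445 + 1562)*((-24810/(-146947) - 25662/117208) - 48*(-240)) = 203007*((-24810*(-1/146947) - 25662*1/117208) + 11520) = 203007*((24810/146947 - 141/644) + 11520) = 203007*(-206169/4114516 + 11520) = 203007*(47399018151/4114516) = 1374618925397151/587788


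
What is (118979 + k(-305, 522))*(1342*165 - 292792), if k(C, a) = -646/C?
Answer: -2589672816242/305 ≈ -8.4907e+9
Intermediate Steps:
(118979 + k(-305, 522))*(1342*165 - 292792) = (118979 - 646/(-305))*(1342*165 - 292792) = (118979 - 646*(-1/305))*(221430 - 292792) = (118979 + 646/305)*(-71362) = (36289241/305)*(-71362) = -2589672816242/305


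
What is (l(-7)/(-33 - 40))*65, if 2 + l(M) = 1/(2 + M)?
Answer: 143/73 ≈ 1.9589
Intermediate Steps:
l(M) = -2 + 1/(2 + M)
(l(-7)/(-33 - 40))*65 = (((-3 - 2*(-7))/(2 - 7))/(-33 - 40))*65 = (((-3 + 14)/(-5))/(-73))*65 = -(-1)*11/365*65 = -1/73*(-11/5)*65 = (11/365)*65 = 143/73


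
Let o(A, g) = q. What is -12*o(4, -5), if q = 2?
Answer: -24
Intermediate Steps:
o(A, g) = 2
-12*o(4, -5) = -12*2 = -24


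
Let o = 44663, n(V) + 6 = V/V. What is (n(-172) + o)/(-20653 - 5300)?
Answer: -14886/8651 ≈ -1.7207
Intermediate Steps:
n(V) = -5 (n(V) = -6 + V/V = -6 + 1 = -5)
(n(-172) + o)/(-20653 - 5300) = (-5 + 44663)/(-20653 - 5300) = 44658/(-25953) = 44658*(-1/25953) = -14886/8651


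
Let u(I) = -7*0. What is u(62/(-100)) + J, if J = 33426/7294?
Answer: 16713/3647 ≈ 4.5827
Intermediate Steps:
u(I) = 0
J = 16713/3647 (J = 33426*(1/7294) = 16713/3647 ≈ 4.5827)
u(62/(-100)) + J = 0 + 16713/3647 = 16713/3647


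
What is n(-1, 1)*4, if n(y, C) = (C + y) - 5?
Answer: -20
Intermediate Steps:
n(y, C) = -5 + C + y
n(-1, 1)*4 = (-5 + 1 - 1)*4 = -5*4 = -20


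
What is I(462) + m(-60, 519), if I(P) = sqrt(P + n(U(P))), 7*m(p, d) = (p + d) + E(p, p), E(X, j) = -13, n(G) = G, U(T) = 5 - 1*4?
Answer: 446/7 + sqrt(463) ≈ 85.232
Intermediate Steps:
U(T) = 1 (U(T) = 5 - 4 = 1)
m(p, d) = -13/7 + d/7 + p/7 (m(p, d) = ((p + d) - 13)/7 = ((d + p) - 13)/7 = (-13 + d + p)/7 = -13/7 + d/7 + p/7)
I(P) = sqrt(1 + P) (I(P) = sqrt(P + 1) = sqrt(1 + P))
I(462) + m(-60, 519) = sqrt(1 + 462) + (-13/7 + (1/7)*519 + (1/7)*(-60)) = sqrt(463) + (-13/7 + 519/7 - 60/7) = sqrt(463) + 446/7 = 446/7 + sqrt(463)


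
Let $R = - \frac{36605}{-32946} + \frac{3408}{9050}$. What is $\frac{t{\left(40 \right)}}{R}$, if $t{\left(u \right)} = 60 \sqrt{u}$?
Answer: $\frac{17889678000 \sqrt{10}}{221777609} \approx 255.08$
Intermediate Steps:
$R = \frac{221777609}{149080650}$ ($R = \left(-36605\right) \left(- \frac{1}{32946}\right) + 3408 \cdot \frac{1}{9050} = \frac{36605}{32946} + \frac{1704}{4525} = \frac{221777609}{149080650} \approx 1.4876$)
$\frac{t{\left(40 \right)}}{R} = \frac{60 \sqrt{40}}{\frac{221777609}{149080650}} = 60 \cdot 2 \sqrt{10} \cdot \frac{149080650}{221777609} = 120 \sqrt{10} \cdot \frac{149080650}{221777609} = \frac{17889678000 \sqrt{10}}{221777609}$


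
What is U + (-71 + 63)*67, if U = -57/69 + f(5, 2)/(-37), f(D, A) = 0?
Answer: -12347/23 ≈ -536.83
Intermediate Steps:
U = -19/23 (U = -57/69 + 0/(-37) = -57*1/69 + 0*(-1/37) = -19/23 + 0 = -19/23 ≈ -0.82609)
U + (-71 + 63)*67 = -19/23 + (-71 + 63)*67 = -19/23 - 8*67 = -19/23 - 536 = -12347/23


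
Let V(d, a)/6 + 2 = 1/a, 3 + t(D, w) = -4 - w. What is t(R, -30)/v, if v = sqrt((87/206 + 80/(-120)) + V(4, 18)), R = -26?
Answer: -23*I*sqrt(4549098)/7361 ≈ -6.6643*I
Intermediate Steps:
t(D, w) = -7 - w (t(D, w) = -3 + (-4 - w) = -7 - w)
V(d, a) = -12 + 6/a
v = I*sqrt(4549098)/618 (v = sqrt((87/206 + 80/(-120)) + (-12 + 6/18)) = sqrt((87*(1/206) + 80*(-1/120)) + (-12 + 6*(1/18))) = sqrt((87/206 - 2/3) + (-12 + 1/3)) = sqrt(-151/618 - 35/3) = sqrt(-7361/618) = I*sqrt(4549098)/618 ≈ 3.4512*I)
t(R, -30)/v = (-7 - 1*(-30))/((I*sqrt(4549098)/618)) = (-7 + 30)*(-I*sqrt(4549098)/7361) = 23*(-I*sqrt(4549098)/7361) = -23*I*sqrt(4549098)/7361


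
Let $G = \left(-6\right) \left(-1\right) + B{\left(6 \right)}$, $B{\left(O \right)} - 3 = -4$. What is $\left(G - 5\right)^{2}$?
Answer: $0$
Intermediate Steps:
$B{\left(O \right)} = -1$ ($B{\left(O \right)} = 3 - 4 = -1$)
$G = 5$ ($G = \left(-6\right) \left(-1\right) - 1 = 6 - 1 = 5$)
$\left(G - 5\right)^{2} = \left(5 - 5\right)^{2} = 0^{2} = 0$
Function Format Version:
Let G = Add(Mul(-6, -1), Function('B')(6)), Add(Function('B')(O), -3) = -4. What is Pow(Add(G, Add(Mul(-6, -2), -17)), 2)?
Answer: 0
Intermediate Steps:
Function('B')(O) = -1 (Function('B')(O) = Add(3, -4) = -1)
G = 5 (G = Add(Mul(-6, -1), -1) = Add(6, -1) = 5)
Pow(Add(G, Add(Mul(-6, -2), -17)), 2) = Pow(Add(5, Add(Mul(-6, -2), -17)), 2) = Pow(Add(5, Add(12, -17)), 2) = Pow(Add(5, -5), 2) = Pow(0, 2) = 0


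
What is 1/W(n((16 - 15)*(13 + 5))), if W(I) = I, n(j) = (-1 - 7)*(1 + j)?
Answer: -1/152 ≈ -0.0065789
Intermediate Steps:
n(j) = -8 - 8*j (n(j) = -8*(1 + j) = -8 - 8*j)
1/W(n((16 - 15)*(13 + 5))) = 1/(-8 - 8*(16 - 15)*(13 + 5)) = 1/(-8 - 8*18) = 1/(-8 - 144) = 1/(-152) = -1/152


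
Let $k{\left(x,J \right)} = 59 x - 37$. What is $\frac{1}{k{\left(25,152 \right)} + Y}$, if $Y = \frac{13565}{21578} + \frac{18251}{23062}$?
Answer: $\frac{124407959}{179075309069} \approx 0.00069472$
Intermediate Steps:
$k{\left(x,J \right)} = -37 + 59 x$
$Y = \frac{176664027}{124407959}$ ($Y = 13565 \cdot \frac{1}{21578} + 18251 \cdot \frac{1}{23062} = \frac{13565}{21578} + \frac{18251}{23062} = \frac{176664027}{124407959} \approx 1.42$)
$\frac{1}{k{\left(25,152 \right)} + Y} = \frac{1}{\left(-37 + 59 \cdot 25\right) + \frac{176664027}{124407959}} = \frac{1}{\left(-37 + 1475\right) + \frac{176664027}{124407959}} = \frac{1}{1438 + \frac{176664027}{124407959}} = \frac{1}{\frac{179075309069}{124407959}} = \frac{124407959}{179075309069}$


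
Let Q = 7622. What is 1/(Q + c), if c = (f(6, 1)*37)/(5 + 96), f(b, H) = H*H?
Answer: 101/769859 ≈ 0.00013119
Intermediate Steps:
f(b, H) = H²
c = 37/101 (c = (1²*37)/(5 + 96) = (1*37)/101 = 37*(1/101) = 37/101 ≈ 0.36634)
1/(Q + c) = 1/(7622 + 37/101) = 1/(769859/101) = 101/769859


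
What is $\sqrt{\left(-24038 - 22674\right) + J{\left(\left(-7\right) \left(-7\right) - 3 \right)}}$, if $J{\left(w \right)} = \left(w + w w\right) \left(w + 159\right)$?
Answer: $\sqrt{396498} \approx 629.68$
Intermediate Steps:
$J{\left(w \right)} = \left(159 + w\right) \left(w + w^{2}\right)$ ($J{\left(w \right)} = \left(w + w^{2}\right) \left(159 + w\right) = \left(159 + w\right) \left(w + w^{2}\right)$)
$\sqrt{\left(-24038 - 22674\right) + J{\left(\left(-7\right) \left(-7\right) - 3 \right)}} = \sqrt{\left(-24038 - 22674\right) + \left(\left(-7\right) \left(-7\right) - 3\right) \left(159 + \left(\left(-7\right) \left(-7\right) - 3\right)^{2} + 160 \left(\left(-7\right) \left(-7\right) - 3\right)\right)} = \sqrt{-46712 + \left(49 - 3\right) \left(159 + \left(49 - 3\right)^{2} + 160 \left(49 - 3\right)\right)} = \sqrt{-46712 + 46 \left(159 + 46^{2} + 160 \cdot 46\right)} = \sqrt{-46712 + 46 \left(159 + 2116 + 7360\right)} = \sqrt{-46712 + 46 \cdot 9635} = \sqrt{-46712 + 443210} = \sqrt{396498}$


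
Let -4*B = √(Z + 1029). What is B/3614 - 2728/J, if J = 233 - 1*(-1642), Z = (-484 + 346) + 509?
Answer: -2728/1875 - 5*√14/7228 ≈ -1.4575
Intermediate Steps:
Z = 371 (Z = -138 + 509 = 371)
J = 1875 (J = 233 + 1642 = 1875)
B = -5*√14/2 (B = -√(371 + 1029)/4 = -5*√14/2 ≈ -9.3541)
B/3614 - 2728/J = -5*√14/2/3614 - 2728/1875 = -5*√14/2*(1/3614) - 2728*1/1875 = -5*√14/7228 - 2728/1875 = -2728/1875 - 5*√14/7228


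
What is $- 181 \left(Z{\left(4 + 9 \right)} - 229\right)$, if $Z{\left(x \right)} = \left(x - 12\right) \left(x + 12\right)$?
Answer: $36924$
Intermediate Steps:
$Z{\left(x \right)} = \left(-12 + x\right) \left(12 + x\right)$
$- 181 \left(Z{\left(4 + 9 \right)} - 229\right) = - 181 \left(\left(-144 + \left(4 + 9\right)^{2}\right) - 229\right) = - 181 \left(\left(-144 + 13^{2}\right) - 229\right) = - 181 \left(\left(-144 + 169\right) - 229\right) = - 181 \left(25 - 229\right) = \left(-181\right) \left(-204\right) = 36924$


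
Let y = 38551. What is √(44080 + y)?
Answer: √82631 ≈ 287.46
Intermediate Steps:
√(44080 + y) = √(44080 + 38551) = √82631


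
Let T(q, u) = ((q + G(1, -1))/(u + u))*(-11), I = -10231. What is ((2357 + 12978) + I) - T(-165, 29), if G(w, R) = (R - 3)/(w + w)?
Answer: 294195/58 ≈ 5072.3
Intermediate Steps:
G(w, R) = (-3 + R)/(2*w) (G(w, R) = (-3 + R)/((2*w)) = (-3 + R)*(1/(2*w)) = (-3 + R)/(2*w))
T(q, u) = -11*(-2 + q)/(2*u) (T(q, u) = ((q + (½)*(-3 - 1)/1)/(u + u))*(-11) = ((q + (½)*1*(-4))/((2*u)))*(-11) = ((q - 2)*(1/(2*u)))*(-11) = ((-2 + q)*(1/(2*u)))*(-11) = ((-2 + q)/(2*u))*(-11) = -11*(-2 + q)/(2*u))
((2357 + 12978) + I) - T(-165, 29) = ((2357 + 12978) - 10231) - 11*(2 - 1*(-165))/(2*29) = (15335 - 10231) - 11*(2 + 165)/(2*29) = 5104 - 11*167/(2*29) = 5104 - 1*1837/58 = 5104 - 1837/58 = 294195/58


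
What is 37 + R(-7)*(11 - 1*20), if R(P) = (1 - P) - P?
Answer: -98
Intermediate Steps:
R(P) = 1 - 2*P
37 + R(-7)*(11 - 1*20) = 37 + (1 - 2*(-7))*(11 - 1*20) = 37 + (1 + 14)*(11 - 20) = 37 + 15*(-9) = 37 - 135 = -98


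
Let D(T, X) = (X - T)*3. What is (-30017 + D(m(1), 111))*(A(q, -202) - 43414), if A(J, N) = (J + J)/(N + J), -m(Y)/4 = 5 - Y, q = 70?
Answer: 42459408292/33 ≈ 1.2866e+9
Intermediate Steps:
m(Y) = -20 + 4*Y (m(Y) = -4*(5 - Y) = -20 + 4*Y)
D(T, X) = -3*T + 3*X
A(J, N) = 2*J/(J + N) (A(J, N) = (2*J)/(J + N) = 2*J/(J + N))
(-30017 + D(m(1), 111))*(A(q, -202) - 43414) = (-30017 + (-3*(-20 + 4*1) + 3*111))*(2*70/(70 - 202) - 43414) = (-30017 + (-3*(-20 + 4) + 333))*(2*70/(-132) - 43414) = (-30017 + (-3*(-16) + 333))*(2*70*(-1/132) - 43414) = (-30017 + (48 + 333))*(-35/33 - 43414) = (-30017 + 381)*(-1432697/33) = -29636*(-1432697/33) = 42459408292/33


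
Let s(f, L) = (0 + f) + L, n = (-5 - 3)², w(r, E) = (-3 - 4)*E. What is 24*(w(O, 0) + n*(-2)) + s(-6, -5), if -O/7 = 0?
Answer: -3083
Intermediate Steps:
O = 0 (O = -7*0 = 0)
w(r, E) = -7*E
n = 64 (n = (-8)² = 64)
s(f, L) = L + f (s(f, L) = f + L = L + f)
24*(w(O, 0) + n*(-2)) + s(-6, -5) = 24*(-7*0 + 64*(-2)) + (-5 - 6) = 24*(0 - 128) - 11 = 24*(-128) - 11 = -3072 - 11 = -3083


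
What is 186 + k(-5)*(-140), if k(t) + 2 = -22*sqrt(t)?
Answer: 466 + 3080*I*sqrt(5) ≈ 466.0 + 6887.1*I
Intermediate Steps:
k(t) = -2 - 22*sqrt(t)
186 + k(-5)*(-140) = 186 + (-2 - 22*I*sqrt(5))*(-140) = 186 + (280 + 3080*I*sqrt(5)) = 466 + 3080*I*sqrt(5)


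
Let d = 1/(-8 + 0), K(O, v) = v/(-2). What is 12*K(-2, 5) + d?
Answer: -241/8 ≈ -30.125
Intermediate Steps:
K(O, v) = -v/2 (K(O, v) = v*(-½) = -v/2)
d = -⅛ (d = 1/(-8) = -⅛ ≈ -0.12500)
12*K(-2, 5) + d = 12*(-½*5) - ⅛ = 12*(-5/2) - ⅛ = -30 - ⅛ = -241/8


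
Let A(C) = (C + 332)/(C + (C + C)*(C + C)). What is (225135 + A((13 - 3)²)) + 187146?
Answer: 4133117133/10025 ≈ 4.1228e+5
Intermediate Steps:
A(C) = (332 + C)/(C + 4*C²) (A(C) = (332 + C)/(C + (2*C)*(2*C)) = (332 + C)/(C + 4*C²))
(225135 + A((13 - 3)²)) + 187146 = (225135 + (332 + (13 - 3)²)/(((13 - 3)²)*(1 + 4*(13 - 3)²))) + 187146 = (225135 + (332 + 10²)/((10²)*(1 + 4*10²))) + 187146 = (225135 + (332 + 100)/(100*(1 + 4*100))) + 187146 = (225135 + (1/100)*432/(1 + 400)) + 187146 = (225135 + (1/100)*432/401) + 187146 = (225135 + (1/100)*(1/401)*432) + 187146 = (225135 + 108/10025) + 187146 = 2256978483/10025 + 187146 = 4133117133/10025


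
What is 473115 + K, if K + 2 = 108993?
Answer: 582106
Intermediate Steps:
K = 108991 (K = -2 + 108993 = 108991)
473115 + K = 473115 + 108991 = 582106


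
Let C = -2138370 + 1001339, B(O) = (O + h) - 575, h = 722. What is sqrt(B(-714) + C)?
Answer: I*sqrt(1137598) ≈ 1066.6*I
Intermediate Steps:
B(O) = 147 + O (B(O) = (O + 722) - 575 = (722 + O) - 575 = 147 + O)
C = -1137031
sqrt(B(-714) + C) = sqrt((147 - 714) - 1137031) = sqrt(-567 - 1137031) = sqrt(-1137598) = I*sqrt(1137598)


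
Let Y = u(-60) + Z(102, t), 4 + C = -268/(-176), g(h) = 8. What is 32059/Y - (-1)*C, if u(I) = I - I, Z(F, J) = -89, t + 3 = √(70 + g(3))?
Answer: -1420297/3916 ≈ -362.69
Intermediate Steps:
C = -109/44 (C = -4 - 268/(-176) = -4 - 268*(-1/176) = -4 + 67/44 = -109/44 ≈ -2.4773)
t = -3 + √78 (t = -3 + √(70 + 8) = -3 + √78 ≈ 5.8318)
u(I) = 0
Y = -89 (Y = 0 - 89 = -89)
32059/Y - (-1)*C = 32059/(-89) - (-1)*(-109)/44 = 32059*(-1/89) - 1*109/44 = -32059/89 - 109/44 = -1420297/3916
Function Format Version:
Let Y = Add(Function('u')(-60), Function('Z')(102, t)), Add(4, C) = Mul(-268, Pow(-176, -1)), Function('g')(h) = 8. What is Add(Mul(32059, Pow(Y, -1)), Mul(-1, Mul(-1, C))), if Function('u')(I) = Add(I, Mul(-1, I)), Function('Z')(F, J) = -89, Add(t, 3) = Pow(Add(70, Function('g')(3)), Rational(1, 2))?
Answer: Rational(-1420297, 3916) ≈ -362.69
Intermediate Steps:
C = Rational(-109, 44) (C = Add(-4, Mul(-268, Pow(-176, -1))) = Add(-4, Mul(-268, Rational(-1, 176))) = Add(-4, Rational(67, 44)) = Rational(-109, 44) ≈ -2.4773)
t = Add(-3, Pow(78, Rational(1, 2))) (t = Add(-3, Pow(Add(70, 8), Rational(1, 2))) = Add(-3, Pow(78, Rational(1, 2))) ≈ 5.8318)
Function('u')(I) = 0
Y = -89 (Y = Add(0, -89) = -89)
Add(Mul(32059, Pow(Y, -1)), Mul(-1, Mul(-1, C))) = Add(Mul(32059, Pow(-89, -1)), Mul(-1, Mul(-1, Rational(-109, 44)))) = Add(Mul(32059, Rational(-1, 89)), Mul(-1, Rational(109, 44))) = Add(Rational(-32059, 89), Rational(-109, 44)) = Rational(-1420297, 3916)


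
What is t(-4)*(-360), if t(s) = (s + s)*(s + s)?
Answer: -23040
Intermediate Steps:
t(s) = 4*s**2 (t(s) = (2*s)*(2*s) = 4*s**2)
t(-4)*(-360) = (4*(-4)**2)*(-360) = (4*16)*(-360) = 64*(-360) = -23040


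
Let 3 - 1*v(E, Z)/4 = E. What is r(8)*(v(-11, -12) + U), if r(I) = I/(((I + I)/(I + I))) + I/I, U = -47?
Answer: 81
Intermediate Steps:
v(E, Z) = 12 - 4*E
r(I) = 1 + I (r(I) = I/(((2*I)/((2*I)))) + 1 = I/(((2*I)*(1/(2*I)))) + 1 = I/1 + 1 = I*1 + 1 = I + 1 = 1 + I)
r(8)*(v(-11, -12) + U) = (1 + 8)*((12 - 4*(-11)) - 47) = 9*((12 + 44) - 47) = 9*(56 - 47) = 9*9 = 81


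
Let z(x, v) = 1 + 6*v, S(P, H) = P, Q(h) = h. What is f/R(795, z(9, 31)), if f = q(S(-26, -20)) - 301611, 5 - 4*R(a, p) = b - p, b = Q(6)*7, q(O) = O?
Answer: -603274/75 ≈ -8043.7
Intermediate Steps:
b = 42 (b = 6*7 = 42)
R(a, p) = -37/4 + p/4 (R(a, p) = 5/4 - (42 - p)/4 = 5/4 + (-21/2 + p/4) = -37/4 + p/4)
f = -301637 (f = -26 - 301611 = -301637)
f/R(795, z(9, 31)) = -301637/(-37/4 + (1 + 6*31)/4) = -301637/(-37/4 + (1 + 186)/4) = -301637/(-37/4 + (¼)*187) = -301637/(-37/4 + 187/4) = -301637/75/2 = -301637*2/75 = -603274/75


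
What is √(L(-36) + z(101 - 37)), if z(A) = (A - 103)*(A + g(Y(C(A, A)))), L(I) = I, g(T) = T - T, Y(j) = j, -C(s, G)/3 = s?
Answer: 2*I*√633 ≈ 50.319*I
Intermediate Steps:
C(s, G) = -3*s
g(T) = 0
z(A) = A*(-103 + A) (z(A) = (A - 103)*(A + 0) = (-103 + A)*A = A*(-103 + A))
√(L(-36) + z(101 - 37)) = √(-36 + (101 - 37)*(-103 + (101 - 37))) = √(-36 + 64*(-103 + 64)) = √(-36 + 64*(-39)) = √(-36 - 2496) = √(-2532) = 2*I*√633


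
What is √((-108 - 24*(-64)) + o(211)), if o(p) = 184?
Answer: 2*√403 ≈ 40.150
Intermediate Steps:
√((-108 - 24*(-64)) + o(211)) = √((-108 - 24*(-64)) + 184) = √((-108 + 1536) + 184) = √(1428 + 184) = √1612 = 2*√403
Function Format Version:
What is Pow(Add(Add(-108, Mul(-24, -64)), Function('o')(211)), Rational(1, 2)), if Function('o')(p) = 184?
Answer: Mul(2, Pow(403, Rational(1, 2))) ≈ 40.150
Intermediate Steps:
Pow(Add(Add(-108, Mul(-24, -64)), Function('o')(211)), Rational(1, 2)) = Pow(Add(Add(-108, Mul(-24, -64)), 184), Rational(1, 2)) = Pow(Add(Add(-108, 1536), 184), Rational(1, 2)) = Pow(Add(1428, 184), Rational(1, 2)) = Pow(1612, Rational(1, 2)) = Mul(2, Pow(403, Rational(1, 2)))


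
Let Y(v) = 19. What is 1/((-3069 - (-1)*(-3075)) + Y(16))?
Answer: -1/6125 ≈ -0.00016327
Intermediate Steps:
1/((-3069 - (-1)*(-3075)) + Y(16)) = 1/((-3069 - (-1)*(-3075)) + 19) = 1/((-3069 - 1*3075) + 19) = 1/((-3069 - 3075) + 19) = 1/(-6144 + 19) = 1/(-6125) = -1/6125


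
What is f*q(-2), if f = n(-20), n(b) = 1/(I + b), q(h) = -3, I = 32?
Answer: -1/4 ≈ -0.25000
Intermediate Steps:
n(b) = 1/(32 + b)
f = 1/12 (f = 1/(32 - 20) = 1/12 ≈ 0.083333)
f*q(-2) = (1/12)*(-3) = -1/4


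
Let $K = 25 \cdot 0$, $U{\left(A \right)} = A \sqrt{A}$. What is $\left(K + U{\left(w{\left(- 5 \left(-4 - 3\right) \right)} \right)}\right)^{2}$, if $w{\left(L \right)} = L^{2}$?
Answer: $1838265625$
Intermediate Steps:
$U{\left(A \right)} = A^{\frac{3}{2}}$
$K = 0$
$\left(K + U{\left(w{\left(- 5 \left(-4 - 3\right) \right)} \right)}\right)^{2} = \left(0 + \left(\left(- 5 \left(-4 - 3\right)\right)^{2}\right)^{\frac{3}{2}}\right)^{2} = \left(0 + \left(\left(\left(-5\right) \left(-7\right)\right)^{2}\right)^{\frac{3}{2}}\right)^{2} = \left(0 + \left(35^{2}\right)^{\frac{3}{2}}\right)^{2} = \left(0 + 1225^{\frac{3}{2}}\right)^{2} = \left(0 + 42875\right)^{2} = 42875^{2} = 1838265625$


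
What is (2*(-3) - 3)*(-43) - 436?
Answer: -49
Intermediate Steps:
(2*(-3) - 3)*(-43) - 436 = (-6 - 3)*(-43) - 436 = -9*(-43) - 436 = 387 - 436 = -49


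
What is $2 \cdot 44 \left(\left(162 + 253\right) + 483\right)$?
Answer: $79024$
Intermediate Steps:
$2 \cdot 44 \left(\left(162 + 253\right) + 483\right) = 88 \left(415 + 483\right) = 88 \cdot 898 = 79024$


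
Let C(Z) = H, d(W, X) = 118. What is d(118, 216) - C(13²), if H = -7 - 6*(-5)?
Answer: 95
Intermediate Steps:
H = 23 (H = -7 + 30 = 23)
C(Z) = 23
d(118, 216) - C(13²) = 118 - 1*23 = 118 - 23 = 95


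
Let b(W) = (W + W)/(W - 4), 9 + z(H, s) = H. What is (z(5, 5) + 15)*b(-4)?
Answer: 11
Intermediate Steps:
z(H, s) = -9 + H
b(W) = 2*W/(-4 + W) (b(W) = (2*W)/(-4 + W) = 2*W/(-4 + W))
(z(5, 5) + 15)*b(-4) = ((-9 + 5) + 15)*(2*(-4)/(-4 - 4)) = (-4 + 15)*(2*(-4)/(-8)) = 11*(2*(-4)*(-⅛)) = 11*1 = 11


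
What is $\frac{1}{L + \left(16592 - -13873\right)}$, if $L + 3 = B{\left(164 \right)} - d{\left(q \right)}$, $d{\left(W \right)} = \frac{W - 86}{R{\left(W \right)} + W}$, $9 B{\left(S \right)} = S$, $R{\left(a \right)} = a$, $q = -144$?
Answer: $\frac{144}{4389037} \approx 3.2809 \cdot 10^{-5}$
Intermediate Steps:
$B{\left(S \right)} = \frac{S}{9}$
$d{\left(W \right)} = \frac{-86 + W}{2 W}$ ($d{\left(W \right)} = \frac{W - 86}{W + W} = \frac{-86 + W}{2 W}$)
$L = \frac{2077}{144}$ ($L = -3 + \left(\frac{1}{9} \cdot 164 - \frac{-86 - 144}{2 \left(-144\right)}\right) = -3 + \left(\frac{164}{9} - \frac{1}{2} \left(- \frac{1}{144}\right) \left(-230\right)\right) = -3 + \left(\frac{164}{9} - \frac{115}{144}\right) = -3 + \frac{2509}{144} = \frac{2077}{144} \approx 14.424$)
$\frac{1}{L + \left(16592 - -13873\right)} = \frac{1}{\frac{2077}{144} + \left(16592 - -13873\right)} = \frac{1}{\frac{2077}{144} + \left(16592 + 13873\right)} = \frac{1}{\frac{2077}{144} + 30465} = \frac{1}{\frac{4389037}{144}} = \frac{144}{4389037}$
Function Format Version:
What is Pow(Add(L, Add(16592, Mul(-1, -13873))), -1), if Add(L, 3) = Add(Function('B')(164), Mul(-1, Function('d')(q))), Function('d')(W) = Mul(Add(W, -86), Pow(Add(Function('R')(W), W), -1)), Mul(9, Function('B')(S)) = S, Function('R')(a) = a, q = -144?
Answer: Rational(144, 4389037) ≈ 3.2809e-5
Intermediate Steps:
Function('B')(S) = Mul(Rational(1, 9), S)
Function('d')(W) = Mul(Rational(1, 2), Pow(W, -1), Add(-86, W)) (Function('d')(W) = Mul(Add(W, -86), Pow(Add(W, W), -1)) = Mul(Add(-86, W), Pow(Mul(2, W), -1)) = Mul(Add(-86, W), Mul(Rational(1, 2), Pow(W, -1))) = Mul(Rational(1, 2), Pow(W, -1), Add(-86, W)))
L = Rational(2077, 144) (L = Add(-3, Add(Mul(Rational(1, 9), 164), Mul(-1, Mul(Rational(1, 2), Pow(-144, -1), Add(-86, -144))))) = Add(-3, Add(Rational(164, 9), Mul(-1, Mul(Rational(1, 2), Rational(-1, 144), -230)))) = Add(-3, Add(Rational(164, 9), Mul(-1, Rational(115, 144)))) = Add(-3, Add(Rational(164, 9), Rational(-115, 144))) = Add(-3, Rational(2509, 144)) = Rational(2077, 144) ≈ 14.424)
Pow(Add(L, Add(16592, Mul(-1, -13873))), -1) = Pow(Add(Rational(2077, 144), Add(16592, Mul(-1, -13873))), -1) = Pow(Add(Rational(2077, 144), Add(16592, 13873)), -1) = Pow(Add(Rational(2077, 144), 30465), -1) = Pow(Rational(4389037, 144), -1) = Rational(144, 4389037)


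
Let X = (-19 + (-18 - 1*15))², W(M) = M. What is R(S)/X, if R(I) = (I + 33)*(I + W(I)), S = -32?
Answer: -4/169 ≈ -0.023669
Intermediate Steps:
R(I) = 2*I*(33 + I) (R(I) = (I + 33)*(I + I) = (33 + I)*(2*I) = 2*I*(33 + I))
X = 2704 (X = (-19 + (-18 - 15))² = (-19 - 33)² = (-52)² = 2704)
R(S)/X = (2*(-32)*(33 - 32))/2704 = (2*(-32)*1)*(1/2704) = -64*1/2704 = -4/169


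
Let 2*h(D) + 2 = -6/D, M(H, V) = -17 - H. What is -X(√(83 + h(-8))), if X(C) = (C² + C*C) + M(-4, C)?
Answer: -607/4 ≈ -151.75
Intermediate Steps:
h(D) = -1 - 3/D (h(D) = -1 + (-6/D)/2 = -1 - 3/D)
X(C) = -13 + 2*C² (X(C) = (C² + C*C) + (-17 - 1*(-4)) = (C² + C²) + (-17 + 4) = 2*C² - 13 = -13 + 2*C²)
-X(√(83 + h(-8))) = -(-13 + 2*(√(83 + (-3 - 1*(-8))/(-8)))²) = -(-13 + 2*(√(83 - (-3 + 8)/8))²) = -(-13 + 2*(√(83 - ⅛*5))²) = -(-13 + 2*(√(83 - 5/8))²) = -(-13 + 2*(√(659/8))²) = -(-13 + 2*(√1318/4)²) = -(-13 + 2*(659/8)) = -(-13 + 659/4) = -1*607/4 = -607/4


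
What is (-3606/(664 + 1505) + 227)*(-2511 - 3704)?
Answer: -1012541585/723 ≈ -1.4005e+6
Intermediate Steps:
(-3606/(664 + 1505) + 227)*(-2511 - 3704) = (-3606/2169 + 227)*(-6215) = (-3606*1/2169 + 227)*(-6215) = (-1202/723 + 227)*(-6215) = (162919/723)*(-6215) = -1012541585/723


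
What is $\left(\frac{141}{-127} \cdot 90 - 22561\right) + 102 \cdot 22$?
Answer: $- \frac{2592949}{127} \approx -20417.0$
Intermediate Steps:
$\left(\frac{141}{-127} \cdot 90 - 22561\right) + 102 \cdot 22 = \left(141 \left(- \frac{1}{127}\right) 90 - 22561\right) + 2244 = \left(\left(- \frac{141}{127}\right) 90 - 22561\right) + 2244 = \left(- \frac{12690}{127} - 22561\right) + 2244 = - \frac{2877937}{127} + 2244 = - \frac{2592949}{127}$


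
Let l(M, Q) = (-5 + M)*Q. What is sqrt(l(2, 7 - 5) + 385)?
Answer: sqrt(379) ≈ 19.468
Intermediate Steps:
l(M, Q) = Q*(-5 + M)
sqrt(l(2, 7 - 5) + 385) = sqrt((7 - 5)*(-5 + 2) + 385) = sqrt(2*(-3) + 385) = sqrt(-6 + 385) = sqrt(379)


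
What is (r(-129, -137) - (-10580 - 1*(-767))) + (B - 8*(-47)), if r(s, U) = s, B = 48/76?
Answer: 191152/19 ≈ 10061.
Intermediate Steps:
B = 12/19 (B = 48*(1/76) = 12/19 ≈ 0.63158)
(r(-129, -137) - (-10580 - 1*(-767))) + (B - 8*(-47)) = (-129 - (-10580 - 1*(-767))) + (12/19 - 8*(-47)) = (-129 - (-10580 + 767)) + (12/19 + 376) = (-129 - 1*(-9813)) + 7156/19 = (-129 + 9813) + 7156/19 = 9684 + 7156/19 = 191152/19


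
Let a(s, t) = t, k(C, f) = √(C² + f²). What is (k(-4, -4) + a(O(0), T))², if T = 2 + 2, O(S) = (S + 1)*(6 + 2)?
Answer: 48 + 32*√2 ≈ 93.255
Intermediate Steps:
O(S) = 8 + 8*S (O(S) = (1 + S)*8 = 8 + 8*S)
T = 4
(k(-4, -4) + a(O(0), T))² = (√((-4)² + (-4)²) + 4)² = (√(16 + 16) + 4)² = (√32 + 4)² = (4*√2 + 4)² = (4 + 4*√2)²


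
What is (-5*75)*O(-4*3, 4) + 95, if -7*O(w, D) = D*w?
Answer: -17335/7 ≈ -2476.4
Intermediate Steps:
O(w, D) = -D*w/7
(-5*75)*O(-4*3, 4) + 95 = (-5*75)*(-⅐*4*(-4*3)) + 95 = -(-375)*4*(-12)/7 + 95 = -375*48/7 + 95 = -18000/7 + 95 = -17335/7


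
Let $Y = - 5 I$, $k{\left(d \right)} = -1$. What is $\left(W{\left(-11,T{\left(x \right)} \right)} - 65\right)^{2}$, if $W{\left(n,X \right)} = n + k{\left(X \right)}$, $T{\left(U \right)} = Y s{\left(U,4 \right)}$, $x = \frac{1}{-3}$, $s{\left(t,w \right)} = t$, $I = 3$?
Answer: $5929$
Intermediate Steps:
$Y = -15$ ($Y = \left(-5\right) 3 = -15$)
$x = - \frac{1}{3} \approx -0.33333$
$T{\left(U \right)} = - 15 U$
$W{\left(n,X \right)} = -1 + n$ ($W{\left(n,X \right)} = n - 1 = -1 + n$)
$\left(W{\left(-11,T{\left(x \right)} \right)} - 65\right)^{2} = \left(\left(-1 - 11\right) - 65\right)^{2} = \left(-12 - 65\right)^{2} = \left(-77\right)^{2} = 5929$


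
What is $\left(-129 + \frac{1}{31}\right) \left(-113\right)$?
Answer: $\frac{451774}{31} \approx 14573.0$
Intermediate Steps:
$\left(-129 + \frac{1}{31}\right) \left(-113\right) = \left(- \frac{3998}{31}\right) \left(-113\right) = \frac{451774}{31}$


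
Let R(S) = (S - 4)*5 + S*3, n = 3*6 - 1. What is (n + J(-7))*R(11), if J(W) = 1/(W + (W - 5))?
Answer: 21896/19 ≈ 1152.4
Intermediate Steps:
J(W) = 1/(-5 + 2*W) (J(W) = 1/(W + (-5 + W)) = 1/(-5 + 2*W))
n = 17 (n = 18 - 1 = 17)
R(S) = -20 + 8*S (R(S) = (-4 + S)*5 + 3*S = (-20 + 5*S) + 3*S = -20 + 8*S)
(n + J(-7))*R(11) = (17 + 1/(-5 + 2*(-7)))*(-20 + 8*11) = (17 + 1/(-5 - 14))*(-20 + 88) = (17 + 1/(-19))*68 = (17 - 1/19)*68 = (322/19)*68 = 21896/19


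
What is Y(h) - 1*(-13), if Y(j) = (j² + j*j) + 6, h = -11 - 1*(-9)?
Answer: 27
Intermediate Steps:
h = -2 (h = -11 + 9 = -2)
Y(j) = 6 + 2*j² (Y(j) = (j² + j²) + 6 = 2*j² + 6 = 6 + 2*j²)
Y(h) - 1*(-13) = (6 + 2*(-2)²) - 1*(-13) = (6 + 2*4) + 13 = (6 + 8) + 13 = 14 + 13 = 27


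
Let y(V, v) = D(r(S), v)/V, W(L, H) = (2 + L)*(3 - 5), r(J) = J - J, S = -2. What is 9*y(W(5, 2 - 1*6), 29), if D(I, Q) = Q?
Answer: -261/14 ≈ -18.643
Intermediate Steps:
r(J) = 0
W(L, H) = -4 - 2*L (W(L, H) = (2 + L)*(-2) = -4 - 2*L)
y(V, v) = v/V
9*y(W(5, 2 - 1*6), 29) = 9*(29/(-4 - 2*5)) = 9*(29/(-4 - 10)) = 9*(29/(-14)) = 9*(29*(-1/14)) = 9*(-29/14) = -261/14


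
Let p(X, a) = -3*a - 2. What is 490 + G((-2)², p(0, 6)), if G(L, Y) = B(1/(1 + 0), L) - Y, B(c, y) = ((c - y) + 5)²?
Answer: 514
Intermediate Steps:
p(X, a) = -2 - 3*a
B(c, y) = (5 + c - y)²
G(L, Y) = (6 - L)² - Y (G(L, Y) = (5 + 1/(1 + 0) - L)² - Y = (5 + 1/1 - L)² - Y = (5 + 1 - L)² - Y = (6 - L)² - Y)
490 + G((-2)², p(0, 6)) = 490 + ((-6 + (-2)²)² - (-2 - 3*6)) = 490 + ((-6 + 4)² - (-2 - 18)) = 490 + ((-2)² - 1*(-20)) = 490 + (4 + 20) = 490 + 24 = 514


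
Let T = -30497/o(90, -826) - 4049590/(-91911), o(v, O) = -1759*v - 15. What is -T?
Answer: -214651448839/4850603025 ≈ -44.253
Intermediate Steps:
o(v, O) = -15 - 1759*v
T = 214651448839/4850603025 (T = -30497/(-15 - 1759*90) - 4049590/(-91911) = -30497/(-15 - 158310) - 4049590*(-1/91911) = -30497/(-158325) + 4049590/91911 = -30497*(-1/158325) + 4049590/91911 = 30497/158325 + 4049590/91911 = 214651448839/4850603025 ≈ 44.253)
-T = -1*214651448839/4850603025 = -214651448839/4850603025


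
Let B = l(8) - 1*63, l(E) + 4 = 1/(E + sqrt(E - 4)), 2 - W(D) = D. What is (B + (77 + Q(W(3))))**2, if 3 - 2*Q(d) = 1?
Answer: 12321/100 ≈ 123.21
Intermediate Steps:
W(D) = 2 - D
l(E) = -4 + 1/(E + sqrt(-4 + E)) (l(E) = -4 + 1/(E + sqrt(E - 4)) = -4 + 1/(E + sqrt(-4 + E)))
Q(d) = 1 (Q(d) = 3/2 - 1/2*1 = 3/2 - 1/2 = 1)
B = -669/10 (B = (1 - 4*8 - 4*sqrt(-4 + 8))/(8 + sqrt(-4 + 8)) - 1*63 = (1 - 32 - 4*sqrt(4))/(8 + sqrt(4)) - 63 = (1 - 32 - 4*2)/(8 + 2) - 63 = (1 - 32 - 8)/10 - 63 = (1/10)*(-39) - 63 = -39/10 - 63 = -669/10 ≈ -66.900)
(B + (77 + Q(W(3))))**2 = (-669/10 + (77 + 1))**2 = (-669/10 + 78)**2 = (111/10)**2 = 12321/100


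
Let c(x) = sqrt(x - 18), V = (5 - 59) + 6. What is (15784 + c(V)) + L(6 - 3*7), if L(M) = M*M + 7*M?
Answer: 15904 + I*sqrt(66) ≈ 15904.0 + 8.124*I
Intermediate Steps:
L(M) = M**2 + 7*M
V = -48 (V = -54 + 6 = -48)
c(x) = sqrt(-18 + x)
(15784 + c(V)) + L(6 - 3*7) = (15784 + sqrt(-18 - 48)) + (6 - 3*7)*(7 + (6 - 3*7)) = (15784 + sqrt(-66)) + (6 - 21)*(7 + (6 - 21)) = (15784 + I*sqrt(66)) - 15*(7 - 15) = (15784 + I*sqrt(66)) - 15*(-8) = (15784 + I*sqrt(66)) + 120 = 15904 + I*sqrt(66)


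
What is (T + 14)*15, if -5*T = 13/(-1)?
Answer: 249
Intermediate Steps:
T = 13/5 (T = -13/(5*(-1)) = -13*(-1)/5 = -⅕*(-13) = 13/5 ≈ 2.6000)
(T + 14)*15 = (13/5 + 14)*15 = (83/5)*15 = 249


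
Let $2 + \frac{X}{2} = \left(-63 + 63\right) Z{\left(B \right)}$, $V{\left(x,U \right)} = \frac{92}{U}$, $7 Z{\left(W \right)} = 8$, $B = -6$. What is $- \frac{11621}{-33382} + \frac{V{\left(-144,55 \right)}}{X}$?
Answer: $- \frac{128631}{1836010} \approx -0.07006$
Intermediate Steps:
$Z{\left(W \right)} = \frac{8}{7}$ ($Z{\left(W \right)} = \frac{1}{7} \cdot 8 = \frac{8}{7}$)
$X = -4$ ($X = -4 + 2 \left(-63 + 63\right) \frac{8}{7} = -4 + 2 \cdot 0 \cdot \frac{8}{7} = -4 + 2 \cdot 0 = -4 + 0 = -4$)
$- \frac{11621}{-33382} + \frac{V{\left(-144,55 \right)}}{X} = - \frac{11621}{-33382} + \frac{92 \cdot \frac{1}{55}}{-4} = \left(-11621\right) \left(- \frac{1}{33382}\right) + 92 \cdot \frac{1}{55} \left(- \frac{1}{4}\right) = \frac{11621}{33382} + \frac{92}{55} \left(- \frac{1}{4}\right) = \frac{11621}{33382} - \frac{23}{55} = - \frac{128631}{1836010}$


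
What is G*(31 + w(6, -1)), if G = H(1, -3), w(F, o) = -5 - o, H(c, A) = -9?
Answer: -243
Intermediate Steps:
G = -9
G*(31 + w(6, -1)) = -9*(31 + (-5 - 1*(-1))) = -9*(31 + (-5 + 1)) = -9*(31 - 4) = -9*27 = -243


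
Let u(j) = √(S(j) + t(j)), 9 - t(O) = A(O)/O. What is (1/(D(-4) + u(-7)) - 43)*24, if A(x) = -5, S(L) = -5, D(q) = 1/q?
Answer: -371880/361 + 384*√161/361 ≈ -1016.6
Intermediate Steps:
t(O) = 9 + 5/O (t(O) = 9 - (-5)/O = 9 + 5/O)
u(j) = √(4 + 5/j) (u(j) = √(-5 + (9 + 5/j)) = √(4 + 5/j))
(1/(D(-4) + u(-7)) - 43)*24 = (1/(1/(-4) + √(4 + 5/(-7))) - 43)*24 = (1/(-¼ + √(4 + 5*(-⅐))) - 43)*24 = (1/(-¼ + √(4 - 5/7)) - 43)*24 = (1/(-¼ + √(23/7)) - 43)*24 = (1/(-¼ + √161/7) - 43)*24 = (-43 + 1/(-¼ + √161/7))*24 = -1032 + 24/(-¼ + √161/7)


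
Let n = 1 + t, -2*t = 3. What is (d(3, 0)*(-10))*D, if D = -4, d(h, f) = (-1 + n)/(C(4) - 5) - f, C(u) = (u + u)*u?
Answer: -20/9 ≈ -2.2222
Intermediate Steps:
t = -3/2 (t = -½*3 = -3/2 ≈ -1.5000)
n = -½ (n = 1 - 3/2 = -½ ≈ -0.50000)
C(u) = 2*u² (C(u) = (2*u)*u = 2*u²)
d(h, f) = -1/18 - f (d(h, f) = (-1 - ½)/(2*4² - 5) - f = -3/(2*(2*16 - 5)) - f = -3/(2*(32 - 5)) - f = -3/2/27 - f = -3/2*1/27 - f = -1/18 - f)
(d(3, 0)*(-10))*D = ((-1/18 - 1*0)*(-10))*(-4) = ((-1/18 + 0)*(-10))*(-4) = -1/18*(-10)*(-4) = (5/9)*(-4) = -20/9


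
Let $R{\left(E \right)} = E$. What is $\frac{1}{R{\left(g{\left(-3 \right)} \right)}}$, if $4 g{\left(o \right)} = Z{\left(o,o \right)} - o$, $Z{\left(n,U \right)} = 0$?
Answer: $\frac{4}{3} \approx 1.3333$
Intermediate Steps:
$g{\left(o \right)} = - \frac{o}{4}$ ($g{\left(o \right)} = \frac{0 - o}{4} = \frac{\left(-1\right) o}{4} = - \frac{o}{4}$)
$\frac{1}{R{\left(g{\left(-3 \right)} \right)}} = \frac{1}{\left(- \frac{1}{4}\right) \left(-3\right)} = \frac{1}{\frac{3}{4}} = \frac{4}{3}$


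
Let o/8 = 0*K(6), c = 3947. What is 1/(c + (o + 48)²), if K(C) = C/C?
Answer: 1/6251 ≈ 0.00015997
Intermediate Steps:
K(C) = 1
o = 0 (o = 8*(0*1) = 8*0 = 0)
1/(c + (o + 48)²) = 1/(3947 + (0 + 48)²) = 1/(3947 + 48²) = 1/(3947 + 2304) = 1/6251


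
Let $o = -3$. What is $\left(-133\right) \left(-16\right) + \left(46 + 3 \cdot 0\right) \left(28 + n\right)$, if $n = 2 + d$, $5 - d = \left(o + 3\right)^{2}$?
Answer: $3738$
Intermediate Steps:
$d = 5$ ($d = 5 - \left(-3 + 3\right)^{2} = 5 - 0^{2} = 5 - 0 = 5 + 0 = 5$)
$n = 7$ ($n = 2 + 5 = 7$)
$\left(-133\right) \left(-16\right) + \left(46 + 3 \cdot 0\right) \left(28 + n\right) = \left(-133\right) \left(-16\right) + \left(46 + 3 \cdot 0\right) \left(28 + 7\right) = 2128 + \left(46 + 0\right) 35 = 2128 + 46 \cdot 35 = 2128 + 1610 = 3738$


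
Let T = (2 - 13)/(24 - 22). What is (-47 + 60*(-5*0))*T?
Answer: 517/2 ≈ 258.50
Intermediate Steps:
T = -11/2 ≈ -5.5000
(-47 + 60*(-5*0))*T = (-47 + 60*(-5*0))*(-11/2) = (-47 + 60*0)*(-11/2) = (-47 + 0)*(-11/2) = -47*(-11/2) = 517/2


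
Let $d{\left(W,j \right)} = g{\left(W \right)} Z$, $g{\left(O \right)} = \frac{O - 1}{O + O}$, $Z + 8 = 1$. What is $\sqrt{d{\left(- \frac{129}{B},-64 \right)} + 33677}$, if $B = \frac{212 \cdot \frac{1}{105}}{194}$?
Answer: $\frac{\sqrt{527243390910890}}{125130} \approx 183.5$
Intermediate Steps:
$Z = -7$ ($Z = -8 + 1 = -7$)
$g{\left(O \right)} = \frac{-1 + O}{2 O}$
$B = \frac{106}{10185}$ ($B = 212 \cdot \frac{1}{105} \cdot \frac{1}{194} = \frac{212}{105} \cdot \frac{1}{194} = \frac{106}{10185} \approx 0.010407$)
$d{\left(W,j \right)} = - \frac{7 \left(-1 + W\right)}{2 W}$ ($d{\left(W,j \right)} = \frac{-1 + W}{2 W} \left(-7\right) = - \frac{7 \left(-1 + W\right)}{2 W}$)
$\sqrt{d{\left(- \frac{129}{B},-64 \right)} + 33677} = \sqrt{\frac{7 \left(1 - - \frac{129}{\frac{106}{10185}}\right)}{2 \left(- \frac{129}{\frac{106}{10185}}\right)} + 33677} = \sqrt{\frac{7 \left(1 - \left(-129\right) \frac{10185}{106}\right)}{2 \left(\left(-129\right) \frac{10185}{106}\right)} + 33677} = \sqrt{\frac{7 \left(1 - - \frac{1313865}{106}\right)}{2 \left(- \frac{1313865}{106}\right)} + 33677} = \sqrt{\frac{7}{2} \left(- \frac{106}{1313865}\right) \left(1 + \frac{1313865}{106}\right) + 33677} = \sqrt{\frac{7}{2} \left(- \frac{106}{1313865}\right) \frac{1313971}{106} + 33677} = \sqrt{- \frac{1313971}{375390} + 33677} = \sqrt{\frac{12640695059}{375390}} = \frac{\sqrt{527243390910890}}{125130}$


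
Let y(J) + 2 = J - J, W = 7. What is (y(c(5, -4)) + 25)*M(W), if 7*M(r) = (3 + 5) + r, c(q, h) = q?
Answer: 345/7 ≈ 49.286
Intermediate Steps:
M(r) = 8/7 + r/7 (M(r) = ((3 + 5) + r)/7 = (8 + r)/7 = 8/7 + r/7)
y(J) = -2 (y(J) = -2 + (J - J) = -2 + 0 = -2)
(y(c(5, -4)) + 25)*M(W) = (-2 + 25)*(8/7 + (1/7)*7) = 23*(8/7 + 1) = 23*(15/7) = 345/7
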